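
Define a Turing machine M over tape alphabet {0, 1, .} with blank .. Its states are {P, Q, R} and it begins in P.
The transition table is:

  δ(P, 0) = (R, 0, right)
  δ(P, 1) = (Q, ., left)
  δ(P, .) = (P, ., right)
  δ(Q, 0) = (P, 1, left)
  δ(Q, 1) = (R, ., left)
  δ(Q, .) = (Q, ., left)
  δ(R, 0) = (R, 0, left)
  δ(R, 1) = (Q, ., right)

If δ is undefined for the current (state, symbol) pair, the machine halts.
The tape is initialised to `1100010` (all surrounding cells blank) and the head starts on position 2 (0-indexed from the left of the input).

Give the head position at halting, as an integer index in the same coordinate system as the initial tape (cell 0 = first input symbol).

-1

P | .11[0]0010   read 0 → write 0, move right, go to R
R | .110[0]010   read 0 → write 0, move left, go to R
R | .11[0]0010   read 0 → write 0, move left, go to R
R | .1[1]00010   read 1 → write ., move right, go to Q
Q | .1.[0]0010   read 0 → write 1, move left, go to P
P | .1[.]10010   read . → write ., move right, go to P
P | .1.[1]0010   read 1 → write ., move left, go to Q
Q | .1[.].0010   read . → write ., move left, go to Q
Q | .[1]..0010   read 1 → write ., move left, go to R
R | [.]...0010
At halt the head is at cell -1.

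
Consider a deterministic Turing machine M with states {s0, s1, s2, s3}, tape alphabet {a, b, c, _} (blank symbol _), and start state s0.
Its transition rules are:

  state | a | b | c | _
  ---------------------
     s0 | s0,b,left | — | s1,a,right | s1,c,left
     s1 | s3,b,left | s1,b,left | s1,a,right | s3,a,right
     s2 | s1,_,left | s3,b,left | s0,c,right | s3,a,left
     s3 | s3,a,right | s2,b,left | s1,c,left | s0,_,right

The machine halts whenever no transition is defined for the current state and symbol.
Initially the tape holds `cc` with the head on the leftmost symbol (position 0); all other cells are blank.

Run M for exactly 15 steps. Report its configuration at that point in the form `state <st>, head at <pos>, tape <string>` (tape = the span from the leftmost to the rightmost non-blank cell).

state s1, head at -1, tape b_bc

s0 | _[c]c___   read c → write a, move right, go to s1
s1 | _a[c]___   read c → write a, move right, go to s1
s1 | _aa[_]__   read _ → write a, move right, go to s3
s3 | _aaa[_]_   read _ → write _, move right, go to s0
s0 | _aaa_[_]   read _ → write c, move left, go to s1
s1 | _aaa[_]c   read _ → write a, move right, go to s3
s3 | _aaaa[c]   read c → write c, move left, go to s1
s1 | _aaa[a]c   read a → write b, move left, go to s3
s3 | _aa[a]bc   read a → write a, move right, go to s3
s3 | _aaa[b]c   read b → write b, move left, go to s2
s2 | _aa[a]bc   read a → write _, move left, go to s1
s1 | _a[a]_bc   read a → write b, move left, go to s3
s3 | _[a]b_bc   read a → write a, move right, go to s3
s3 | _a[b]_bc   read b → write b, move left, go to s2
s2 | _[a]b_bc   read a → write _, move left, go to s1
s1 | [_]_b_bc
After 15 steps: state s1, head at -1, tape b_bc.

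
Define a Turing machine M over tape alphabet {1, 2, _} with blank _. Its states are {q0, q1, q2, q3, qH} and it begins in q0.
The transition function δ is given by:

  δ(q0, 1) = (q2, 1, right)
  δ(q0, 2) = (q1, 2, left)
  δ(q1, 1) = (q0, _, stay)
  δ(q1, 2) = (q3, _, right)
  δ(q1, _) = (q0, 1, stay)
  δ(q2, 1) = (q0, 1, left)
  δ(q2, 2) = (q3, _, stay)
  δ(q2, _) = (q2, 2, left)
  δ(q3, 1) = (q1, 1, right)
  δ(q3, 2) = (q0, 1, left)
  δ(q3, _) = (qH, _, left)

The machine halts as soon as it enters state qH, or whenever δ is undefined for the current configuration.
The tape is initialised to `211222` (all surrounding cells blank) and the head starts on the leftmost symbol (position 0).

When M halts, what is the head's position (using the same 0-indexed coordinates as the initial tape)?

-1

q0 | _[2]11222   read 2 → write 2, move left, go to q1
q1 | [_]211222   read _ → write 1, move stay, go to q0
q0 | [1]211222   read 1 → write 1, move right, go to q2
q2 | 1[2]11222   read 2 → write _, move stay, go to q3
q3 | 1[_]11222   read _ → write _, move left, go to qH
qH | [1]_11222
At halt the head is at cell -1.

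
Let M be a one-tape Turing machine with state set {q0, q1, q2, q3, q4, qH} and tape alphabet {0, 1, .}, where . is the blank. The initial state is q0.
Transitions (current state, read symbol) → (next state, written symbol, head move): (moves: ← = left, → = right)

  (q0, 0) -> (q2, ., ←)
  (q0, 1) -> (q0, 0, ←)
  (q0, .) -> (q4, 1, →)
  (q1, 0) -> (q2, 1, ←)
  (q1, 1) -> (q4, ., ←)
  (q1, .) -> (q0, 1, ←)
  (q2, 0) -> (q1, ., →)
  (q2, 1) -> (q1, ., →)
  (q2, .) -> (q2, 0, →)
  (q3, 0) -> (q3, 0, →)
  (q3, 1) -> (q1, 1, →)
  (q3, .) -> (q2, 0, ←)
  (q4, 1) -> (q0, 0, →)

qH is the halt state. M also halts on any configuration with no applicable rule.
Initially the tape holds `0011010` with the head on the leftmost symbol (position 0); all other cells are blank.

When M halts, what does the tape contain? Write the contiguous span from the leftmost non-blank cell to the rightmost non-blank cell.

state=q0 head=0 tape=.[0]011010   (q0,0)→(q2,.,←)
state=q2 head=-1 tape=[.].011010   (q2,.)→(q2,0,→)
state=q2 head=0 tape=0[.]011010   (q2,.)→(q2,0,→)
state=q2 head=1 tape=00[0]11010   (q2,0)→(q1,.,→)
state=q1 head=2 tape=00.[1]1010   (q1,1)→(q4,.,←)
state=q4 head=1 tape=00[.].1010
The non-blank tape span at halt is 00..1010.

00..1010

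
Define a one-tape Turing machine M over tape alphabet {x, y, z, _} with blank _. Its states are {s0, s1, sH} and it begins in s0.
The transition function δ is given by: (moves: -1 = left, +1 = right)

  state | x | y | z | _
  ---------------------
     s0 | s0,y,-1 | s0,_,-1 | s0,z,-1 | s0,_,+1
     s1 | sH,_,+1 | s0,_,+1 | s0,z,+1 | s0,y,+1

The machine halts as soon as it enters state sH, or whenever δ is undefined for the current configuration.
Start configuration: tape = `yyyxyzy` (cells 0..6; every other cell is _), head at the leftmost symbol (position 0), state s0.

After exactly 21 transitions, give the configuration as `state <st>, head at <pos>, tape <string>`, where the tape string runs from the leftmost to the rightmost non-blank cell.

state=s0 head=0 tape=_[y]yyxyzy   (s0,y)→(s0,_,-1)
state=s0 head=-1 tape=[_]_yyxyzy   (s0,_)→(s0,_,+1)
state=s0 head=0 tape=_[_]yyxyzy   (s0,_)→(s0,_,+1)
state=s0 head=1 tape=__[y]yxyzy   (s0,y)→(s0,_,-1)
state=s0 head=0 tape=_[_]_yxyzy   (s0,_)→(s0,_,+1)
state=s0 head=1 tape=__[_]yxyzy   (s0,_)→(s0,_,+1)
state=s0 head=2 tape=___[y]xyzy   (s0,y)→(s0,_,-1)
state=s0 head=1 tape=__[_]_xyzy   (s0,_)→(s0,_,+1)
state=s0 head=2 tape=___[_]xyzy   (s0,_)→(s0,_,+1)
state=s0 head=3 tape=____[x]yzy   (s0,x)→(s0,y,-1)
state=s0 head=2 tape=___[_]yyzy   (s0,_)→(s0,_,+1)
state=s0 head=3 tape=____[y]yzy   (s0,y)→(s0,_,-1)
state=s0 head=2 tape=___[_]_yzy   (s0,_)→(s0,_,+1)
state=s0 head=3 tape=____[_]yzy   (s0,_)→(s0,_,+1)
state=s0 head=4 tape=_____[y]zy   (s0,y)→(s0,_,-1)
state=s0 head=3 tape=____[_]_zy   (s0,_)→(s0,_,+1)
state=s0 head=4 tape=_____[_]zy   (s0,_)→(s0,_,+1)
state=s0 head=5 tape=______[z]y   (s0,z)→(s0,z,-1)
state=s0 head=4 tape=_____[_]zy   (s0,_)→(s0,_,+1)
state=s0 head=5 tape=______[z]y   (s0,z)→(s0,z,-1)
state=s0 head=4 tape=_____[_]zy   (s0,_)→(s0,_,+1)
state=s0 head=5 tape=______[z]y
After 21 steps: state s0, head at 5, tape zy.

state s0, head at 5, tape zy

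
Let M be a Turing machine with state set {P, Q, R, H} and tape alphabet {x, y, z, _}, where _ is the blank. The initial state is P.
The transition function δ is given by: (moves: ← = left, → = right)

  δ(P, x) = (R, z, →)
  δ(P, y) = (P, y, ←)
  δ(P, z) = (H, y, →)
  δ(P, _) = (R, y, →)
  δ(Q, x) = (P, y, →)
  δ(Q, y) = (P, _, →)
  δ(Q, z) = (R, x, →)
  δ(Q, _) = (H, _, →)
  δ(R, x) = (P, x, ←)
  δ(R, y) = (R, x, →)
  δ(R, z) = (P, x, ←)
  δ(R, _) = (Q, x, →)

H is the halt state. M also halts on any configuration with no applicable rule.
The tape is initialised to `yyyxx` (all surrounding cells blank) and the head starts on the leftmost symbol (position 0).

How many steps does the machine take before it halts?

9

state=P head=0 tape=_[y]yyxx   (P,y)→(P,y,←)
state=P head=-1 tape=[_]yyyxx   (P,_)→(R,y,→)
state=R head=0 tape=y[y]yyxx   (R,y)→(R,x,→)
state=R head=1 tape=yx[y]yxx   (R,y)→(R,x,→)
state=R head=2 tape=yxx[y]xx   (R,y)→(R,x,→)
state=R head=3 tape=yxxx[x]x   (R,x)→(P,x,←)
state=P head=2 tape=yxx[x]xx   (P,x)→(R,z,→)
state=R head=3 tape=yxxz[x]x   (R,x)→(P,x,←)
state=P head=2 tape=yxx[z]xx   (P,z)→(H,y,→)
state=H head=3 tape=yxxy[x]x
M halts after 9 transitions.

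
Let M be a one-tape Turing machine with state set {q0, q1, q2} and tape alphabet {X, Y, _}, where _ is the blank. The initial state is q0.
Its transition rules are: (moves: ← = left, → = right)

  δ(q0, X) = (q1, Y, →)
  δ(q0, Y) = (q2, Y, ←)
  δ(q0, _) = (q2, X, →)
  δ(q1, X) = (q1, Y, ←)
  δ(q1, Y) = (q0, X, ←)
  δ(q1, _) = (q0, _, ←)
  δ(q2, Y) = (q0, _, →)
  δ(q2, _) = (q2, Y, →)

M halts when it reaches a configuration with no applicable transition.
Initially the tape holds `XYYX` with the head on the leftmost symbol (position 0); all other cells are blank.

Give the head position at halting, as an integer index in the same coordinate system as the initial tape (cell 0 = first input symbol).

state=q0 head=0 tape=_[X]YYX   (q0,X)→(q1,Y,→)
state=q1 head=1 tape=_Y[Y]YX   (q1,Y)→(q0,X,←)
state=q0 head=0 tape=_[Y]XYX   (q0,Y)→(q2,Y,←)
state=q2 head=-1 tape=[_]YXYX   (q2,_)→(q2,Y,→)
state=q2 head=0 tape=Y[Y]XYX   (q2,Y)→(q0,_,→)
state=q0 head=1 tape=Y_[X]YX   (q0,X)→(q1,Y,→)
state=q1 head=2 tape=Y_Y[Y]X   (q1,Y)→(q0,X,←)
state=q0 head=1 tape=Y_[Y]XX   (q0,Y)→(q2,Y,←)
state=q2 head=0 tape=Y[_]YXX   (q2,_)→(q2,Y,→)
state=q2 head=1 tape=YY[Y]XX   (q2,Y)→(q0,_,→)
state=q0 head=2 tape=YY_[X]X   (q0,X)→(q1,Y,→)
state=q1 head=3 tape=YY_Y[X]   (q1,X)→(q1,Y,←)
state=q1 head=2 tape=YY_[Y]Y   (q1,Y)→(q0,X,←)
state=q0 head=1 tape=YY[_]XY   (q0,_)→(q2,X,→)
state=q2 head=2 tape=YYX[X]Y
At halt the head is at cell 2.

2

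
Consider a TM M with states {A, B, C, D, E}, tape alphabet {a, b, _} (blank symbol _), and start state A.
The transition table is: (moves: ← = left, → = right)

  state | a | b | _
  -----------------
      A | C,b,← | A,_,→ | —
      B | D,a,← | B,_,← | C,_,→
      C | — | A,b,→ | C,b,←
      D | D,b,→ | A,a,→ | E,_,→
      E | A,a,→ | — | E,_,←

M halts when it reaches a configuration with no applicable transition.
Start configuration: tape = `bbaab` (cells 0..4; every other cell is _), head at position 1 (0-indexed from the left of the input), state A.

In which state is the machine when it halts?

A

A | b[b]aab_   read b → write _, move →, go to A
A | b_[a]ab_   read a → write b, move ←, go to C
C | b[_]bab_   read _ → write b, move ←, go to C
C | [b]bbab_   read b → write b, move →, go to A
A | b[b]bab_   read b → write _, move →, go to A
A | b_[b]ab_   read b → write _, move →, go to A
A | b__[a]b_   read a → write b, move ←, go to C
C | b_[_]bb_   read _ → write b, move ←, go to C
C | b[_]bbb_   read _ → write b, move ←, go to C
C | [b]bbbb_   read b → write b, move →, go to A
A | b[b]bbb_   read b → write _, move →, go to A
A | b_[b]bb_   read b → write _, move →, go to A
A | b__[b]b_   read b → write _, move →, go to A
A | b___[b]_   read b → write _, move →, go to A
A | b____[_]
No transition is defined for (A, _); M halts in state A.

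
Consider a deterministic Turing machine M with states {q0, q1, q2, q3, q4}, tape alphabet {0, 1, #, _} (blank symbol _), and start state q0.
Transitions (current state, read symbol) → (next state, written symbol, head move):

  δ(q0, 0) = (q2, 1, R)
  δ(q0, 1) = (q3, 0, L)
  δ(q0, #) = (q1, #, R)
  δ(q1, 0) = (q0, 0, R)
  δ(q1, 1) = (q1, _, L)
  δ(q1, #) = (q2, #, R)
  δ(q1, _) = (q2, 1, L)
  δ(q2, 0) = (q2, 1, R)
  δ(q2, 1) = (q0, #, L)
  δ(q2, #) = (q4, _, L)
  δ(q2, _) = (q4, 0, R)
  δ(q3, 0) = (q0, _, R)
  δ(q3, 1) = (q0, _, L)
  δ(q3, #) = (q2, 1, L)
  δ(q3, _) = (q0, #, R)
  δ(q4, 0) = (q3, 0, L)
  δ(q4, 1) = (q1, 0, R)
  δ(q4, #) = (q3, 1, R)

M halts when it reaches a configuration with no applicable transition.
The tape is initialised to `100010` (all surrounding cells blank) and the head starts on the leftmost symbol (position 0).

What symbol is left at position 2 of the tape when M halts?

state=q0 head=0 tape=__[1]00010   (q0,1)→(q3,0,L)
state=q3 head=-1 tape=_[_]000010   (q3,_)→(q0,#,R)
state=q0 head=0 tape=_#[0]00010   (q0,0)→(q2,1,R)
state=q2 head=1 tape=_#1[0]0010   (q2,0)→(q2,1,R)
state=q2 head=2 tape=_#11[0]010   (q2,0)→(q2,1,R)
state=q2 head=3 tape=_#111[0]10   (q2,0)→(q2,1,R)
state=q2 head=4 tape=_#1111[1]0   (q2,1)→(q0,#,L)
state=q0 head=3 tape=_#111[1]#0   (q0,1)→(q3,0,L)
state=q3 head=2 tape=_#11[1]0#0   (q3,1)→(q0,_,L)
state=q0 head=1 tape=_#1[1]_0#0   (q0,1)→(q3,0,L)
state=q3 head=0 tape=_#[1]0_0#0   (q3,1)→(q0,_,L)
state=q0 head=-1 tape=_[#]_0_0#0   (q0,#)→(q1,#,R)
state=q1 head=0 tape=_#[_]0_0#0   (q1,_)→(q2,1,L)
state=q2 head=-1 tape=_[#]10_0#0   (q2,#)→(q4,_,L)
state=q4 head=-2 tape=[_]_10_0#0
Cell 2 holds _ when M halts.

_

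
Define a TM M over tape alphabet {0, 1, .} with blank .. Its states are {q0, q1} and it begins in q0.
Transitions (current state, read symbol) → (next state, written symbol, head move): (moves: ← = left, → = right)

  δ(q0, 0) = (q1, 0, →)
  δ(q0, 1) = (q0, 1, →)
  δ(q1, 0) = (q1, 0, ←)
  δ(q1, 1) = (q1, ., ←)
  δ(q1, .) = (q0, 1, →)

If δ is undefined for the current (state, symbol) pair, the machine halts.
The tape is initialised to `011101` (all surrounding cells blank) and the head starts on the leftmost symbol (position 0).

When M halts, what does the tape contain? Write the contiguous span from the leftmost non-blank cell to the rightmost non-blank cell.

1.0...0

state=q0 head=0 tape=..[0]11101   (q0,0)→(q1,0,→)
state=q1 head=1 tape=..0[1]1101   (q1,1)→(q1,.,←)
state=q1 head=0 tape=..[0].1101   (q1,0)→(q1,0,←)
state=q1 head=-1 tape=.[.]0.1101   (q1,.)→(q0,1,→)
state=q0 head=0 tape=.1[0].1101   (q0,0)→(q1,0,→)
state=q1 head=1 tape=.10[.]1101   (q1,.)→(q0,1,→)
state=q0 head=2 tape=.101[1]101   (q0,1)→(q0,1,→)
state=q0 head=3 tape=.1011[1]01   (q0,1)→(q0,1,→)
state=q0 head=4 tape=.10111[0]1   (q0,0)→(q1,0,→)
state=q1 head=5 tape=.101110[1]   (q1,1)→(q1,.,←)
state=q1 head=4 tape=.10111[0].   (q1,0)→(q1,0,←)
state=q1 head=3 tape=.1011[1]0.   (q1,1)→(q1,.,←)
state=q1 head=2 tape=.101[1].0.   (q1,1)→(q1,.,←)
state=q1 head=1 tape=.10[1]..0.   (q1,1)→(q1,.,←)
state=q1 head=0 tape=.1[0]...0.   (q1,0)→(q1,0,←)
state=q1 head=-1 tape=.[1]0...0.   (q1,1)→(q1,.,←)
state=q1 head=-2 tape=[.].0...0.   (q1,.)→(q0,1,→)
state=q0 head=-1 tape=1[.]0...0.
The non-blank tape span at halt is 1.0...0.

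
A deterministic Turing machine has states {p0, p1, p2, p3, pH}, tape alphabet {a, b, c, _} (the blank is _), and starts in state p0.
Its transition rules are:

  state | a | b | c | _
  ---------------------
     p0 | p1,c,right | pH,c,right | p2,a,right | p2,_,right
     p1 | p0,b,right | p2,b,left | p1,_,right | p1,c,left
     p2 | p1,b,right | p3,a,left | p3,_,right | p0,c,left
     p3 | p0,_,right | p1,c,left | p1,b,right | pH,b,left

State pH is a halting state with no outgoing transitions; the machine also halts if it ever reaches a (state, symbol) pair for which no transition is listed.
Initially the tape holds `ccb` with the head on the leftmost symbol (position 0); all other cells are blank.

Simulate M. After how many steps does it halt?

p0 | [c]cb_   read c → write a, move right, go to p2
p2 | a[c]b_   read c → write _, move right, go to p3
p3 | a_[b]_   read b → write c, move left, go to p1
p1 | a[_]c_   read _ → write c, move left, go to p1
p1 | [a]cc_   read a → write b, move right, go to p0
p0 | b[c]c_   read c → write a, move right, go to p2
p2 | ba[c]_   read c → write _, move right, go to p3
p3 | ba_[_]   read _ → write b, move left, go to pH
pH | ba[_]b
M halts after 8 transitions.

8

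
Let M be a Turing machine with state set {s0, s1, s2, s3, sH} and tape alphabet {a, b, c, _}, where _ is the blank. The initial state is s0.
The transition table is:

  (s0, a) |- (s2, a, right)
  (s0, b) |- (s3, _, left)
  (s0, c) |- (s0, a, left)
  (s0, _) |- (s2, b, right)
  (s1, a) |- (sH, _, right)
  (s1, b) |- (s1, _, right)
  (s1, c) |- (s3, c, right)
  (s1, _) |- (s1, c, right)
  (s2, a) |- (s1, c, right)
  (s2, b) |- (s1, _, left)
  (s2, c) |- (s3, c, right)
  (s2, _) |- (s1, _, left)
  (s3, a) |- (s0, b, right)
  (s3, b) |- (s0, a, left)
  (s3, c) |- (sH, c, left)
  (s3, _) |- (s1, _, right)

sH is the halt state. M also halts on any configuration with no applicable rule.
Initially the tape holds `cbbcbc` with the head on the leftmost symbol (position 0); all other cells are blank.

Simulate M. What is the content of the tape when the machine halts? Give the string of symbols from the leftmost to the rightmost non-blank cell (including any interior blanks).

bc_bc_c

state=s0 head=0 tape=_[c]bbcbc   (s0,c)→(s0,a,left)
state=s0 head=-1 tape=[_]abbcbc   (s0,_)→(s2,b,right)
state=s2 head=0 tape=b[a]bbcbc   (s2,a)→(s1,c,right)
state=s1 head=1 tape=bc[b]bcbc   (s1,b)→(s1,_,right)
state=s1 head=2 tape=bc_[b]cbc   (s1,b)→(s1,_,right)
state=s1 head=3 tape=bc__[c]bc   (s1,c)→(s3,c,right)
state=s3 head=4 tape=bc__c[b]c   (s3,b)→(s0,a,left)
state=s0 head=3 tape=bc__[c]ac   (s0,c)→(s0,a,left)
state=s0 head=2 tape=bc_[_]aac   (s0,_)→(s2,b,right)
state=s2 head=3 tape=bc_b[a]ac   (s2,a)→(s1,c,right)
state=s1 head=4 tape=bc_bc[a]c   (s1,a)→(sH,_,right)
state=sH head=5 tape=bc_bc_[c]
The non-blank tape span at halt is bc_bc_c.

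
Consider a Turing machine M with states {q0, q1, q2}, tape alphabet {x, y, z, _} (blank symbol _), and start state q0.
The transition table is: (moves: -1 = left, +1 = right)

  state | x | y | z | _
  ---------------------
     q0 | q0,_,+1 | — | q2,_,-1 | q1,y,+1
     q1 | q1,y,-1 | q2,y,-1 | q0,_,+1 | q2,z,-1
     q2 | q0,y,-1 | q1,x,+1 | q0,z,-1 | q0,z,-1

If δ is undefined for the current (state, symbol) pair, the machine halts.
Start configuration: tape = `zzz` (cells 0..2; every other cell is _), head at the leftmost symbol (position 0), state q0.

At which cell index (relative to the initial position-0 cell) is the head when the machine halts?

0

q0 | __[z]zz   read z → write _, move -1, go to q2
q2 | _[_]_zz   read _ → write z, move -1, go to q0
q0 | [_]z_zz   read _ → write y, move +1, go to q1
q1 | y[z]_zz   read z → write _, move +1, go to q0
q0 | y_[_]zz   read _ → write y, move +1, go to q1
q1 | y_y[z]z   read z → write _, move +1, go to q0
q0 | y_y_[z]   read z → write _, move -1, go to q2
q2 | y_y[_]_   read _ → write z, move -1, go to q0
q0 | y_[y]z_
At halt the head is at cell 0.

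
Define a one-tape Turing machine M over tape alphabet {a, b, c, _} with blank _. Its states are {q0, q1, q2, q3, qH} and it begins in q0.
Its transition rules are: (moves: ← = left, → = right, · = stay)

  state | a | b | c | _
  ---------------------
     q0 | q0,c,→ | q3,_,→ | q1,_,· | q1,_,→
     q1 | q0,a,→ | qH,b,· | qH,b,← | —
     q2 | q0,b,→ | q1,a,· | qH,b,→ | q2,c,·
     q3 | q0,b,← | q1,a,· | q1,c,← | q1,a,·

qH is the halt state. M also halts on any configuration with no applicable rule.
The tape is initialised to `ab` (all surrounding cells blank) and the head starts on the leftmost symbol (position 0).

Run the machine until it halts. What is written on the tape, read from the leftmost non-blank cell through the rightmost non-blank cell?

c_a

state=q0 head=0 tape=[a]b___   (q0,a)→(q0,c,→)
state=q0 head=1 tape=c[b]___   (q0,b)→(q3,_,→)
state=q3 head=2 tape=c_[_]__   (q3,_)→(q1,a,·)
state=q1 head=2 tape=c_[a]__   (q1,a)→(q0,a,→)
state=q0 head=3 tape=c_a[_]_   (q0,_)→(q1,_,→)
state=q1 head=4 tape=c_a_[_]
The non-blank tape span at halt is c_a.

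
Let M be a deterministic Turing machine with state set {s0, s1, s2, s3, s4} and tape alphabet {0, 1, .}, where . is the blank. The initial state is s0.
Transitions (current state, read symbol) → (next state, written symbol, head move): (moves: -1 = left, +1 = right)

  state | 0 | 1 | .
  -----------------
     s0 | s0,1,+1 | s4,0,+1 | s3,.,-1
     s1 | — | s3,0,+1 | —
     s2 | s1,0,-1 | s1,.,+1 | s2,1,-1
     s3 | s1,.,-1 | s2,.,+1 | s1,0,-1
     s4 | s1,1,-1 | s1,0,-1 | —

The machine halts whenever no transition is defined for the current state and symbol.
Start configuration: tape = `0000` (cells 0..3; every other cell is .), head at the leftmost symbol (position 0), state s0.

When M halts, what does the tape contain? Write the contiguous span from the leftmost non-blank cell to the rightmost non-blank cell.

11.011

s0 | [0]000..   read 0 → write 1, move +1, go to s0
s0 | 1[0]00..   read 0 → write 1, move +1, go to s0
s0 | 11[0]0..   read 0 → write 1, move +1, go to s0
s0 | 111[0]..   read 0 → write 1, move +1, go to s0
s0 | 1111[.].   read . → write ., move -1, go to s3
s3 | 111[1]..   read 1 → write ., move +1, go to s2
s2 | 111.[.].   read . → write 1, move -1, go to s2
s2 | 111[.]1.   read . → write 1, move -1, go to s2
s2 | 11[1]11.   read 1 → write ., move +1, go to s1
s1 | 11.[1]1.   read 1 → write 0, move +1, go to s3
s3 | 11.0[1].   read 1 → write ., move +1, go to s2
s2 | 11.0.[.]   read . → write 1, move -1, go to s2
s2 | 11.0[.]1   read . → write 1, move -1, go to s2
s2 | 11.[0]11   read 0 → write 0, move -1, go to s1
s1 | 11[.]011
The non-blank tape span at halt is 11.011.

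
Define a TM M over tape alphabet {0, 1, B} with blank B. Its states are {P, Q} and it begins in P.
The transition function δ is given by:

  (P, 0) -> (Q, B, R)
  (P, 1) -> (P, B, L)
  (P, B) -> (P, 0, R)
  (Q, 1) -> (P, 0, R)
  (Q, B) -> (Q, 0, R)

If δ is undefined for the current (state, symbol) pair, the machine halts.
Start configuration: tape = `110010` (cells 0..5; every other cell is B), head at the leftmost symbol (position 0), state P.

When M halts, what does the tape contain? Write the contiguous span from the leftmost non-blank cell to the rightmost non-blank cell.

0B00010

P | B[1]10010   read 1 → write B, move L, go to P
P | [B]B10010   read B → write 0, move R, go to P
P | 0[B]10010   read B → write 0, move R, go to P
P | 00[1]0010   read 1 → write B, move L, go to P
P | 0[0]B0010   read 0 → write B, move R, go to Q
Q | 0B[B]0010   read B → write 0, move R, go to Q
Q | 0B0[0]010
The non-blank tape span at halt is 0B00010.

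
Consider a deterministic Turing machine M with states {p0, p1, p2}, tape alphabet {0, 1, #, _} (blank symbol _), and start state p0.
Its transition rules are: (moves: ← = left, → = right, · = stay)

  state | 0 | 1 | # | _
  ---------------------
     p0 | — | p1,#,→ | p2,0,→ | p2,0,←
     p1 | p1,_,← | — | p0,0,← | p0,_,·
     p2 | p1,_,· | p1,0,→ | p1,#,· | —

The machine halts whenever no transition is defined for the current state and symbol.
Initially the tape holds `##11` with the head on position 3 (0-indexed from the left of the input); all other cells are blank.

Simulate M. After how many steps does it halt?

18

state=p0 head=3 tape=__##1[1]_   (p0,1)→(p1,#,→)
state=p1 head=4 tape=__##1#[_]   (p1,_)→(p0,_,·)
state=p0 head=4 tape=__##1#[_]   (p0,_)→(p2,0,←)
state=p2 head=3 tape=__##1[#]0   (p2,#)→(p1,#,·)
state=p1 head=3 tape=__##1[#]0   (p1,#)→(p0,0,←)
state=p0 head=2 tape=__##[1]00   (p0,1)→(p1,#,→)
state=p1 head=3 tape=__###[0]0   (p1,0)→(p1,_,←)
state=p1 head=2 tape=__##[#]_0   (p1,#)→(p0,0,←)
state=p0 head=1 tape=__#[#]0_0   (p0,#)→(p2,0,→)
state=p2 head=2 tape=__#0[0]_0   (p2,0)→(p1,_,·)
state=p1 head=2 tape=__#0[_]_0   (p1,_)→(p0,_,·)
state=p0 head=2 tape=__#0[_]_0   (p0,_)→(p2,0,←)
state=p2 head=1 tape=__#[0]0_0   (p2,0)→(p1,_,·)
state=p1 head=1 tape=__#[_]0_0   (p1,_)→(p0,_,·)
state=p0 head=1 tape=__#[_]0_0   (p0,_)→(p2,0,←)
state=p2 head=0 tape=__[#]00_0   (p2,#)→(p1,#,·)
state=p1 head=0 tape=__[#]00_0   (p1,#)→(p0,0,←)
state=p0 head=-1 tape=_[_]000_0   (p0,_)→(p2,0,←)
state=p2 head=-2 tape=[_]0000_0
M halts after 18 transitions.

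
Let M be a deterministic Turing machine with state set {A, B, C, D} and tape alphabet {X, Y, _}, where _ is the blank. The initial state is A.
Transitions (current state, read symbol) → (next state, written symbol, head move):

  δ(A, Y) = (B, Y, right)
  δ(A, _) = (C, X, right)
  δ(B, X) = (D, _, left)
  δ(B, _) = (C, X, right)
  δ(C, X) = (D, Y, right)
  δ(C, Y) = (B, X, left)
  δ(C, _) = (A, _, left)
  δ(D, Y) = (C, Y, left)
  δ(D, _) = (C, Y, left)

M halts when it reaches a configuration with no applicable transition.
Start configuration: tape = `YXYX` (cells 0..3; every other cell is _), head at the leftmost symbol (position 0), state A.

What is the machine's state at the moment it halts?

A | __[Y]XYX   read Y → write Y, move right, go to B
B | __Y[X]YX   read X → write _, move left, go to D
D | __[Y]_YX   read Y → write Y, move left, go to C
C | _[_]Y_YX   read _ → write _, move left, go to A
A | [_]_Y_YX   read _ → write X, move right, go to C
C | X[_]Y_YX   read _ → write _, move left, go to A
A | [X]_Y_YX
No transition is defined for (A, X); M halts in state A.

A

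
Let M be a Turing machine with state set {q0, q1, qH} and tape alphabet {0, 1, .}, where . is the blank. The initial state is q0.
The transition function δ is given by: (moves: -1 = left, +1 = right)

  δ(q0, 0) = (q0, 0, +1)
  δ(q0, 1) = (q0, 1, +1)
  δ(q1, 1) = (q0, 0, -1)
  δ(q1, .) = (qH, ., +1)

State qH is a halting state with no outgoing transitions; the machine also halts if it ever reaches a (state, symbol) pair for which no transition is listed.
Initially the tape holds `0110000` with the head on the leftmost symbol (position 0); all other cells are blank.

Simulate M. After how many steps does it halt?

7

state=q0 head=0 tape=[0]110000.   (q0,0)→(q0,0,+1)
state=q0 head=1 tape=0[1]10000.   (q0,1)→(q0,1,+1)
state=q0 head=2 tape=01[1]0000.   (q0,1)→(q0,1,+1)
state=q0 head=3 tape=011[0]000.   (q0,0)→(q0,0,+1)
state=q0 head=4 tape=0110[0]00.   (q0,0)→(q0,0,+1)
state=q0 head=5 tape=01100[0]0.   (q0,0)→(q0,0,+1)
state=q0 head=6 tape=011000[0].   (q0,0)→(q0,0,+1)
state=q0 head=7 tape=0110000[.]
M halts after 7 transitions.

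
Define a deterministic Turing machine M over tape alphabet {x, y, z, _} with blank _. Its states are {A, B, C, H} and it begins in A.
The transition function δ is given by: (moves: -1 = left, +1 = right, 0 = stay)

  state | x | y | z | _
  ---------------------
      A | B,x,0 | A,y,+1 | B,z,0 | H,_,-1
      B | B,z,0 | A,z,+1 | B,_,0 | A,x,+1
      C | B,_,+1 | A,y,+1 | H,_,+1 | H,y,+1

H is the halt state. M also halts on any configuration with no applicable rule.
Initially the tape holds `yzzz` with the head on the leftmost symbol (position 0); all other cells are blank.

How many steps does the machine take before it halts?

state=A head=0 tape=[y]zzz_   (A,y)→(A,y,+1)
state=A head=1 tape=y[z]zz_   (A,z)→(B,z,0)
state=B head=1 tape=y[z]zz_   (B,z)→(B,_,0)
state=B head=1 tape=y[_]zz_   (B,_)→(A,x,+1)
state=A head=2 tape=yx[z]z_   (A,z)→(B,z,0)
state=B head=2 tape=yx[z]z_   (B,z)→(B,_,0)
state=B head=2 tape=yx[_]z_   (B,_)→(A,x,+1)
state=A head=3 tape=yxx[z]_   (A,z)→(B,z,0)
state=B head=3 tape=yxx[z]_   (B,z)→(B,_,0)
state=B head=3 tape=yxx[_]_   (B,_)→(A,x,+1)
state=A head=4 tape=yxxx[_]   (A,_)→(H,_,-1)
state=H head=3 tape=yxx[x]_
M halts after 11 transitions.

11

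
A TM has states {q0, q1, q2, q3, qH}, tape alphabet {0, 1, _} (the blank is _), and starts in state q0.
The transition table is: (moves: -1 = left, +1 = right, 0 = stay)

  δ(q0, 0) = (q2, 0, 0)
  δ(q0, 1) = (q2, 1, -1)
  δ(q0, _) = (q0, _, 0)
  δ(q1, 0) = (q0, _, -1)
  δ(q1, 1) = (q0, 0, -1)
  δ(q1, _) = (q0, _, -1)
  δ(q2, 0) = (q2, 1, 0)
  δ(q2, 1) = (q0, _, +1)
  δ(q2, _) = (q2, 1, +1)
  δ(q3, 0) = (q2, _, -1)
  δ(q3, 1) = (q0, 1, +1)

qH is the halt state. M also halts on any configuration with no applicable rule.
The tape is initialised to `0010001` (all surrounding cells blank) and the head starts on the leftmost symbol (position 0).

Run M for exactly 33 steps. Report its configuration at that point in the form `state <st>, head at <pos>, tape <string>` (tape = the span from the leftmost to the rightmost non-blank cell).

state=q0 head=0 tape=[0]010001_   (q0,0)→(q2,0,0)
state=q2 head=0 tape=[0]010001_   (q2,0)→(q2,1,0)
state=q2 head=0 tape=[1]010001_   (q2,1)→(q0,_,+1)
state=q0 head=1 tape=_[0]10001_   (q0,0)→(q2,0,0)
state=q2 head=1 tape=_[0]10001_   (q2,0)→(q2,1,0)
state=q2 head=1 tape=_[1]10001_   (q2,1)→(q0,_,+1)
state=q0 head=2 tape=__[1]0001_   (q0,1)→(q2,1,-1)
state=q2 head=1 tape=_[_]10001_   (q2,_)→(q2,1,+1)
state=q2 head=2 tape=_1[1]0001_   (q2,1)→(q0,_,+1)
state=q0 head=3 tape=_1_[0]001_   (q0,0)→(q2,0,0)
state=q2 head=3 tape=_1_[0]001_   (q2,0)→(q2,1,0)
state=q2 head=3 tape=_1_[1]001_   (q2,1)→(q0,_,+1)
state=q0 head=4 tape=_1__[0]01_   (q0,0)→(q2,0,0)
state=q2 head=4 tape=_1__[0]01_   (q2,0)→(q2,1,0)
state=q2 head=4 tape=_1__[1]01_   (q2,1)→(q0,_,+1)
state=q0 head=5 tape=_1___[0]1_   (q0,0)→(q2,0,0)
state=q2 head=5 tape=_1___[0]1_   (q2,0)→(q2,1,0)
state=q2 head=5 tape=_1___[1]1_   (q2,1)→(q0,_,+1)
state=q0 head=6 tape=_1____[1]_   (q0,1)→(q2,1,-1)
state=q2 head=5 tape=_1___[_]1_   (q2,_)→(q2,1,+1)
state=q2 head=6 tape=_1___1[1]_   (q2,1)→(q0,_,+1)
state=q0 head=7 tape=_1___1_[_]   (q0,_)→(q0,_,0)
state=q0 head=7 tape=_1___1_[_]   (q0,_)→(q0,_,0)
state=q0 head=7 tape=_1___1_[_]   (q0,_)→(q0,_,0)
state=q0 head=7 tape=_1___1_[_]   (q0,_)→(q0,_,0)
state=q0 head=7 tape=_1___1_[_]   (q0,_)→(q0,_,0)
state=q0 head=7 tape=_1___1_[_]   (q0,_)→(q0,_,0)
state=q0 head=7 tape=_1___1_[_]   (q0,_)→(q0,_,0)
state=q0 head=7 tape=_1___1_[_]   (q0,_)→(q0,_,0)
state=q0 head=7 tape=_1___1_[_]   (q0,_)→(q0,_,0)
state=q0 head=7 tape=_1___1_[_]   (q0,_)→(q0,_,0)
state=q0 head=7 tape=_1___1_[_]   (q0,_)→(q0,_,0)
state=q0 head=7 tape=_1___1_[_]   (q0,_)→(q0,_,0)
state=q0 head=7 tape=_1___1_[_]
After 33 steps: state q0, head at 7, tape 1___1.

state q0, head at 7, tape 1___1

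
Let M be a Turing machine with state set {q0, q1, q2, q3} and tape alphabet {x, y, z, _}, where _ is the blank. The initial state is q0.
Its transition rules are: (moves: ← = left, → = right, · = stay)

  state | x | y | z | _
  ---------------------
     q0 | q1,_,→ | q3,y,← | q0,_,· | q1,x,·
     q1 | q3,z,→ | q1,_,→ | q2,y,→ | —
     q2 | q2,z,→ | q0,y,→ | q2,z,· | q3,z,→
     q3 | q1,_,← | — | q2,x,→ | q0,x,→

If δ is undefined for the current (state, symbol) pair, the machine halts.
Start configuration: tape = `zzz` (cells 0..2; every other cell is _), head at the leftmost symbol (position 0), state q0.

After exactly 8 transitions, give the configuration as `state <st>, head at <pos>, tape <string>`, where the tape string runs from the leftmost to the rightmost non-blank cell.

state q2, head at 2, tape zxz

q0 | [z]zz   read z → write _, move ·, go to q0
q0 | [_]zz   read _ → write x, move ·, go to q1
q1 | [x]zz   read x → write z, move →, go to q3
q3 | z[z]z   read z → write x, move →, go to q2
q2 | zx[z]   read z → write z, move ·, go to q2
q2 | zx[z]   read z → write z, move ·, go to q2
q2 | zx[z]   read z → write z, move ·, go to q2
q2 | zx[z]   read z → write z, move ·, go to q2
q2 | zx[z]
After 8 steps: state q2, head at 2, tape zxz.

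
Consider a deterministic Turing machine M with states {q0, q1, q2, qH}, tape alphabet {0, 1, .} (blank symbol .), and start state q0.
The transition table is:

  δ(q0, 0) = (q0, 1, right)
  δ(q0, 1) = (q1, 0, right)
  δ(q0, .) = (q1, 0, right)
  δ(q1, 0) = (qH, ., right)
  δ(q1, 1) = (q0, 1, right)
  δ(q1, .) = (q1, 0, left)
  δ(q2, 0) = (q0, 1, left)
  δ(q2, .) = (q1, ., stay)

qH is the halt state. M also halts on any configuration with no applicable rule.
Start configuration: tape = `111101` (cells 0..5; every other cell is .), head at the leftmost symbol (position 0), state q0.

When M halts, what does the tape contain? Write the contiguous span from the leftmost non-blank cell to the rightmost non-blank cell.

q0 | [1]11101.   read 1 → write 0, move right, go to q1
q1 | 0[1]1101.   read 1 → write 1, move right, go to q0
q0 | 01[1]101.   read 1 → write 0, move right, go to q1
q1 | 010[1]01.   read 1 → write 1, move right, go to q0
q0 | 0101[0]1.   read 0 → write 1, move right, go to q0
q0 | 01011[1].   read 1 → write 0, move right, go to q1
q1 | 010110[.]   read . → write 0, move left, go to q1
q1 | 01011[0]0   read 0 → write ., move right, go to qH
qH | 01011.[0]
The non-blank tape span at halt is 01011.0.

01011.0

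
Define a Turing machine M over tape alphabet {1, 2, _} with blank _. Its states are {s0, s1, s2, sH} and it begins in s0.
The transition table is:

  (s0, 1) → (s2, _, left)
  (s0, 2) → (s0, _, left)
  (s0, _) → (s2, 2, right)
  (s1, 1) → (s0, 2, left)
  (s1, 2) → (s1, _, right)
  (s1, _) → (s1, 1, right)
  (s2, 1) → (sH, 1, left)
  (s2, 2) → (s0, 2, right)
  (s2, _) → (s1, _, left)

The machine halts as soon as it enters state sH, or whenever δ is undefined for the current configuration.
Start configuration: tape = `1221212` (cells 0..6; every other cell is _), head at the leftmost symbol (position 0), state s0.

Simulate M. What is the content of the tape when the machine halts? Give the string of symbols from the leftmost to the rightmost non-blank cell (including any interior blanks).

state=s0 head=0 tape=__[1]221212   (s0,1)→(s2,_,left)
state=s2 head=-1 tape=_[_]_221212   (s2,_)→(s1,_,left)
state=s1 head=-2 tape=[_]__221212   (s1,_)→(s1,1,right)
state=s1 head=-1 tape=1[_]_221212   (s1,_)→(s1,1,right)
state=s1 head=0 tape=11[_]221212   (s1,_)→(s1,1,right)
state=s1 head=1 tape=111[2]21212   (s1,2)→(s1,_,right)
state=s1 head=2 tape=111_[2]1212   (s1,2)→(s1,_,right)
state=s1 head=3 tape=111__[1]212   (s1,1)→(s0,2,left)
state=s0 head=2 tape=111_[_]2212   (s0,_)→(s2,2,right)
state=s2 head=3 tape=111_2[2]212   (s2,2)→(s0,2,right)
state=s0 head=4 tape=111_22[2]12   (s0,2)→(s0,_,left)
state=s0 head=3 tape=111_2[2]_12   (s0,2)→(s0,_,left)
state=s0 head=2 tape=111_[2]__12   (s0,2)→(s0,_,left)
state=s0 head=1 tape=111[_]___12   (s0,_)→(s2,2,right)
state=s2 head=2 tape=1112[_]__12   (s2,_)→(s1,_,left)
state=s1 head=1 tape=111[2]___12   (s1,2)→(s1,_,right)
state=s1 head=2 tape=111_[_]__12   (s1,_)→(s1,1,right)
state=s1 head=3 tape=111_1[_]_12   (s1,_)→(s1,1,right)
state=s1 head=4 tape=111_11[_]12   (s1,_)→(s1,1,right)
state=s1 head=5 tape=111_111[1]2   (s1,1)→(s0,2,left)
state=s0 head=4 tape=111_11[1]22   (s0,1)→(s2,_,left)
state=s2 head=3 tape=111_1[1]_22   (s2,1)→(sH,1,left)
state=sH head=2 tape=111_[1]1_22
The non-blank tape span at halt is 111_11_22.

111_11_22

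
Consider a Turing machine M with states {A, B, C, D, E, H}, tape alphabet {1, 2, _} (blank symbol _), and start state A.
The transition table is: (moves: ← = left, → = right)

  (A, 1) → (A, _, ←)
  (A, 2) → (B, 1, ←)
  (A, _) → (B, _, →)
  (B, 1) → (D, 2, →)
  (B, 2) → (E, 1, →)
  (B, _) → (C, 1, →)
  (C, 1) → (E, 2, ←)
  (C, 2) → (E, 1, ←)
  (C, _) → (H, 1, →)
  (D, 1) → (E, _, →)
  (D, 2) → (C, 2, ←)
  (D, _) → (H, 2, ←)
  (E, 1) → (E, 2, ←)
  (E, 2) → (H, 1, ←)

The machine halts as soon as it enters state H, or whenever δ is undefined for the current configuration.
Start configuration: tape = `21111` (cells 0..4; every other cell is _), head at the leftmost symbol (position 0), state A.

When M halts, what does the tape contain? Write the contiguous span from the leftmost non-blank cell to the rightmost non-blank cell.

A | __[2]1111   read 2 → write 1, move ←, go to B
B | _[_]11111   read _ → write 1, move →, go to C
C | _1[1]1111   read 1 → write 2, move ←, go to E
E | _[1]21111   read 1 → write 2, move ←, go to E
E | [_]221111
The non-blank tape span at halt is 221111.

221111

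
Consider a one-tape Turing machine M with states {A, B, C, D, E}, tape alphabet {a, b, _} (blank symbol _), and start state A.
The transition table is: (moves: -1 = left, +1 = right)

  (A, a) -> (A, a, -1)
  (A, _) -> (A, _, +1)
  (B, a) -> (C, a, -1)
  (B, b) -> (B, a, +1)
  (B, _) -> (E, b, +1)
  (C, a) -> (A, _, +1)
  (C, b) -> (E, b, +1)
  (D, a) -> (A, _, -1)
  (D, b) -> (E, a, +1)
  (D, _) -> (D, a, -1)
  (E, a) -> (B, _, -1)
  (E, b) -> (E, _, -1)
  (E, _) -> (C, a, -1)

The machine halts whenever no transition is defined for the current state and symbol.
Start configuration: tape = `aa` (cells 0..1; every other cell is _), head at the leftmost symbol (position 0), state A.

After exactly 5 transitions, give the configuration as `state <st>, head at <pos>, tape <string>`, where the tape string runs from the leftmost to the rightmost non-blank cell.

state A, head at -1, tape aa

state=A head=0 tape=_[a]a   (A,a)→(A,a,-1)
state=A head=-1 tape=[_]aa   (A,_)→(A,_,+1)
state=A head=0 tape=_[a]a   (A,a)→(A,a,-1)
state=A head=-1 tape=[_]aa   (A,_)→(A,_,+1)
state=A head=0 tape=_[a]a   (A,a)→(A,a,-1)
state=A head=-1 tape=[_]aa
After 5 steps: state A, head at -1, tape aa.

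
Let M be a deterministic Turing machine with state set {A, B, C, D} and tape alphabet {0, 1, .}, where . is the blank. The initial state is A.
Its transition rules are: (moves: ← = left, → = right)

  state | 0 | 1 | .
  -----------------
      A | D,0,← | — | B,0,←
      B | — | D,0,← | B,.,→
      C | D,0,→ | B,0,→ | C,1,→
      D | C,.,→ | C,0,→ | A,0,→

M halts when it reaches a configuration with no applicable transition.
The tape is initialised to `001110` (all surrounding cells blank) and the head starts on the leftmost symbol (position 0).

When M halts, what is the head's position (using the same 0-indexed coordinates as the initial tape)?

6

state=A head=0 tape=.[0]01110..   (A,0)→(D,0,←)
state=D head=-1 tape=[.]001110..   (D,.)→(A,0,→)
state=A head=0 tape=0[0]01110..   (A,0)→(D,0,←)
state=D head=-1 tape=[0]001110..   (D,0)→(C,.,→)
state=C head=0 tape=.[0]01110..   (C,0)→(D,0,→)
state=D head=1 tape=.0[0]1110..   (D,0)→(C,.,→)
state=C head=2 tape=.0.[1]110..   (C,1)→(B,0,→)
state=B head=3 tape=.0.0[1]10..   (B,1)→(D,0,←)
state=D head=2 tape=.0.[0]010..   (D,0)→(C,.,→)
state=C head=3 tape=.0..[0]10..   (C,0)→(D,0,→)
state=D head=4 tape=.0..0[1]0..   (D,1)→(C,0,→)
state=C head=5 tape=.0..00[0]..   (C,0)→(D,0,→)
state=D head=6 tape=.0..000[.].   (D,.)→(A,0,→)
state=A head=7 tape=.0..0000[.]   (A,.)→(B,0,←)
state=B head=6 tape=.0..000[0]0
At halt the head is at cell 6.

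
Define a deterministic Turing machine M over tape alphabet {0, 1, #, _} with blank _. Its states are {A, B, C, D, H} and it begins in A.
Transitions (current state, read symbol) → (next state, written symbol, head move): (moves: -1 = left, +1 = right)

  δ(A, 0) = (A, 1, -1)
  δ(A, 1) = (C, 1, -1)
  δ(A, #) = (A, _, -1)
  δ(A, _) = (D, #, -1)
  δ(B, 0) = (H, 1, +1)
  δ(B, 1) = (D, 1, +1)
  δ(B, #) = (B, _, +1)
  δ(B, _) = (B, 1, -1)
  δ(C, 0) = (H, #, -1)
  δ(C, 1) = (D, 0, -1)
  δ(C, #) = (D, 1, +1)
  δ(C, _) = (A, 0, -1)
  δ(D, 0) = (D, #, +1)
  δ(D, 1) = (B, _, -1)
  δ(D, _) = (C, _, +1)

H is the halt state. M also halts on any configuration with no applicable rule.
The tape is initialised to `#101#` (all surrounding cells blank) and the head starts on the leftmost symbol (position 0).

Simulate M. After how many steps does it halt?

A | __[#]101#   read # → write _, move -1, go to A
A | _[_]_101#   read _ → write #, move -1, go to D
D | [_]#_101#   read _ → write _, move +1, go to C
C | _[#]_101#   read # → write 1, move +1, go to D
D | _1[_]101#   read _ → write _, move +1, go to C
C | _1_[1]01#   read 1 → write 0, move -1, go to D
D | _1[_]001#   read _ → write _, move +1, go to C
C | _1_[0]01#   read 0 → write #, move -1, go to H
H | _1[_]#01#
M halts after 8 transitions.

8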